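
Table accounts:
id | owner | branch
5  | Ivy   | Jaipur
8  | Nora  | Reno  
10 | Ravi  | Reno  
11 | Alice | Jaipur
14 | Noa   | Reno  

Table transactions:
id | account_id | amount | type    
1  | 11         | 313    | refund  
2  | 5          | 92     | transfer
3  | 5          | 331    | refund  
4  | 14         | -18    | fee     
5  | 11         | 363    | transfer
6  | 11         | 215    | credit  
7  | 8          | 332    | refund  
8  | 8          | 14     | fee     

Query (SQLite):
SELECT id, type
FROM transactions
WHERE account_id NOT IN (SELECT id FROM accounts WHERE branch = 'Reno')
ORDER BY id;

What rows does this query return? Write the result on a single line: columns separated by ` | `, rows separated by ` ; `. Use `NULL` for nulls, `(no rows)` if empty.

1 | refund ; 2 | transfer ; 3 | refund ; 5 | transfer ; 6 | credit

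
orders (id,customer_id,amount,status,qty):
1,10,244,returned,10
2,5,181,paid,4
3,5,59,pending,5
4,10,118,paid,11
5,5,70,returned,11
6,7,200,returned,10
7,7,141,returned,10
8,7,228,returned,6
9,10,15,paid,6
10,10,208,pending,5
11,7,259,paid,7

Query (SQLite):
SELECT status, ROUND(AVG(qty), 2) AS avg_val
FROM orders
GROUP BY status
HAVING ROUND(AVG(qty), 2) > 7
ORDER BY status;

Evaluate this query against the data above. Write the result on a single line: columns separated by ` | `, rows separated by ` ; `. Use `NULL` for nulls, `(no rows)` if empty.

returned | 9.4

Partition orders by status; compute ROUND(AVG(qty), 2) within each group.
HAVING: keep groups where ROUND(AVG(qty), 2) > 7.
  paid: ids {2, 4, 9, 11} → ROUND(AVG(qty), 2)=7
  pending: ids {3, 10} → ROUND(AVG(qty), 2)=5
  returned: ids {1, 5, 6, 7, 8} → ROUND(AVG(qty), 2)=9.4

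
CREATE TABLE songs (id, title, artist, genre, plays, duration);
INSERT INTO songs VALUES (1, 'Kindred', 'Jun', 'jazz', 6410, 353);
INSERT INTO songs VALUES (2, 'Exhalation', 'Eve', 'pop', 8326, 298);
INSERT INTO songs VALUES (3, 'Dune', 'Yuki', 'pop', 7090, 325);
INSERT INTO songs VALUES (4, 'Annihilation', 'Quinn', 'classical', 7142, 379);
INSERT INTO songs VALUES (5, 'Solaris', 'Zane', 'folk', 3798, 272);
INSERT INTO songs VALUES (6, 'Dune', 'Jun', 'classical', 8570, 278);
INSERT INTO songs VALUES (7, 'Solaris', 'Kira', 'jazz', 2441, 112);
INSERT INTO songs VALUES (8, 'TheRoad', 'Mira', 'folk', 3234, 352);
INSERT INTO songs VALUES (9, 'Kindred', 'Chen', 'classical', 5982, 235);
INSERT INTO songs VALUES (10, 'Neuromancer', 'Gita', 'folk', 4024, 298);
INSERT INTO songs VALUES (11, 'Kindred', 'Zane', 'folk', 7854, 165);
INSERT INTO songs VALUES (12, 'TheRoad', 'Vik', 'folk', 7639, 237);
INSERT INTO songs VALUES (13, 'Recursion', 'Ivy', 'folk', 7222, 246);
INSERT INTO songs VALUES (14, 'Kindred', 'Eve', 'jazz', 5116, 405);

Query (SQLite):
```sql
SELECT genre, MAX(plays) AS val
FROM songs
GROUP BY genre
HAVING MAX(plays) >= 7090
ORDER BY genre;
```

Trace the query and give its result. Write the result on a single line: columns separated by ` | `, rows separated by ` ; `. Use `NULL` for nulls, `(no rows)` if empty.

Partition songs by genre; compute MAX(plays) within each group.
HAVING: keep groups where MAX(plays) >= 7090.
  classical: ids {4, 6, 9} → MAX(plays)=8570
  folk: ids {5, 8, 10, 11, 12, 13} → MAX(plays)=7854
  jazz: ids {1, 7, 14} → MAX(plays)=6410
  pop: ids {2, 3} → MAX(plays)=8326

classical | 8570 ; folk | 7854 ; pop | 8326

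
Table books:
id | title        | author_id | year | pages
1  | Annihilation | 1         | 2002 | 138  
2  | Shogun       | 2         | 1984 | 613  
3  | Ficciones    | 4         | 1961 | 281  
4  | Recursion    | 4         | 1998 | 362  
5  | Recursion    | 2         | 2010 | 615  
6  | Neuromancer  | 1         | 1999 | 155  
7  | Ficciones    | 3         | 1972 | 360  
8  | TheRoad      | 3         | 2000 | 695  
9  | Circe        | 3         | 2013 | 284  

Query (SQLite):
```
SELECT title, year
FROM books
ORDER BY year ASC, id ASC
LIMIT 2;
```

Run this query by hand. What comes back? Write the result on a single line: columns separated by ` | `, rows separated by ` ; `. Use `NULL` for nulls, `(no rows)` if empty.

Ficciones | 1961 ; Ficciones | 1972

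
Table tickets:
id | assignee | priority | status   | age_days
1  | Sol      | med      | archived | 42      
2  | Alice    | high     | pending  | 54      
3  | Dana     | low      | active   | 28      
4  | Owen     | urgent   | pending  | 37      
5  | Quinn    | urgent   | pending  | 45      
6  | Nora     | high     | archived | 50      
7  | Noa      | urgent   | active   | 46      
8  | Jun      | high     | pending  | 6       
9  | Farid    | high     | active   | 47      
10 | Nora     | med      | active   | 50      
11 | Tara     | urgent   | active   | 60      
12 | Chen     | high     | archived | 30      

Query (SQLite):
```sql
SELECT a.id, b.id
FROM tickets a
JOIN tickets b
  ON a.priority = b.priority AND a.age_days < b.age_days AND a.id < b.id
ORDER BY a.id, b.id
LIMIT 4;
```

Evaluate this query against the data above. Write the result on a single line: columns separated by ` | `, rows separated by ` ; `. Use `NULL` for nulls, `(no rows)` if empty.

1 | 10 ; 4 | 5 ; 4 | 7 ; 4 | 11

Pairs (a,b) with same priority, a.age_days < b.age_days, a.id < b.id.
priority groups: high:{2,6,8,9,12} low:{3} med:{1,10} urgent:{4,5,7,11}
Ordered by (a.id, b.id); first 4.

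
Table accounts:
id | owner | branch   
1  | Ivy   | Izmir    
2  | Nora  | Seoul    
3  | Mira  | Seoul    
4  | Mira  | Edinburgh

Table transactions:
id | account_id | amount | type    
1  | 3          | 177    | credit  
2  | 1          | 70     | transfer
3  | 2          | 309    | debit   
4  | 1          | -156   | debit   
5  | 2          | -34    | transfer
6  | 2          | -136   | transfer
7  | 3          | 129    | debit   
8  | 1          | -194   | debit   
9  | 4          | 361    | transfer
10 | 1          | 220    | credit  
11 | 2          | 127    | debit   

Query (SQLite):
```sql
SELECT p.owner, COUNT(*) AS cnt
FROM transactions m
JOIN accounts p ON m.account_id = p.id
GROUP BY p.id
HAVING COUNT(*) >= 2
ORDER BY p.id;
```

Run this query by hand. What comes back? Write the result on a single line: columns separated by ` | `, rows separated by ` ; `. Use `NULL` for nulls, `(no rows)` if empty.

Ivy | 4 ; Nora | 4 ; Mira | 2

Join each transactions row to its accounts via account_id.
Group joined rows by accounts.id; compute COUNT(*) per group.
HAVING: keep groups with count ≥ 2.
  1: ids {2, 4, 8, 10} → COUNT(*)=4
  2: ids {3, 5, 6, 11} → COUNT(*)=4
  3: ids {1, 7} → COUNT(*)=2
  4: ids {9} → COUNT(*)=1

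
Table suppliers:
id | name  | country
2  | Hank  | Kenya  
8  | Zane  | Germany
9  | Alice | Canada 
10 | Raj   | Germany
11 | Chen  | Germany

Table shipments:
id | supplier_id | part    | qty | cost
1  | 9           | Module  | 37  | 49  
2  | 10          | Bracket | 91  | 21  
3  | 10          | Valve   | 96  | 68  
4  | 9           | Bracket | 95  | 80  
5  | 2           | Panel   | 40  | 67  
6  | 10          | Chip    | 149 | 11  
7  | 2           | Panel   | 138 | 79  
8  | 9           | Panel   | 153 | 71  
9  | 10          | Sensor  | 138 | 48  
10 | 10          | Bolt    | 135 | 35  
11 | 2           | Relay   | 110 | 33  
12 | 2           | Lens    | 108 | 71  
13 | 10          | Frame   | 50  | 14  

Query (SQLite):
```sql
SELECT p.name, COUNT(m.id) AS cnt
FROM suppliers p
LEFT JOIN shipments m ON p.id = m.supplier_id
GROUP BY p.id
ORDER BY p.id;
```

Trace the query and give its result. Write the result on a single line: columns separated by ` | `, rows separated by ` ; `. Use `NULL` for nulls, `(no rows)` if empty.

Hank | 4 ; Zane | 0 ; Alice | 3 ; Raj | 6 ; Chen | 0

LEFT JOIN keeps every suppliers row; unmatched ones get NULL for shipments columns.
Group by suppliers.id and compute COUNT(m.id). COUNT(col) of an all-NULL group is 0.
  2: ids {5, 7, 11, 12} → COUNT(m.id)=4
  8: ids {—} → COUNT(m.id)=0
  9: ids {1, 4, 8} → COUNT(m.id)=3
  10: ids {2, 3, 6, 9, 10, 13} → COUNT(m.id)=6
  11: ids {—} → COUNT(m.id)=0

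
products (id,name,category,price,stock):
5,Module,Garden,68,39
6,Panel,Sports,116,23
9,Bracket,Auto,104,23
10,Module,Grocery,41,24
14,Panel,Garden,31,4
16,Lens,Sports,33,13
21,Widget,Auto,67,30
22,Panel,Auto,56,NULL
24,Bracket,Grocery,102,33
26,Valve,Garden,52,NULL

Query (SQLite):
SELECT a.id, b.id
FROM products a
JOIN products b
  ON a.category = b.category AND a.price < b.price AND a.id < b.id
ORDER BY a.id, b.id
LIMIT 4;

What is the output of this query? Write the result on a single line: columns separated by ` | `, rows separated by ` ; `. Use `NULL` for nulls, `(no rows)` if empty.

10 | 24 ; 14 | 26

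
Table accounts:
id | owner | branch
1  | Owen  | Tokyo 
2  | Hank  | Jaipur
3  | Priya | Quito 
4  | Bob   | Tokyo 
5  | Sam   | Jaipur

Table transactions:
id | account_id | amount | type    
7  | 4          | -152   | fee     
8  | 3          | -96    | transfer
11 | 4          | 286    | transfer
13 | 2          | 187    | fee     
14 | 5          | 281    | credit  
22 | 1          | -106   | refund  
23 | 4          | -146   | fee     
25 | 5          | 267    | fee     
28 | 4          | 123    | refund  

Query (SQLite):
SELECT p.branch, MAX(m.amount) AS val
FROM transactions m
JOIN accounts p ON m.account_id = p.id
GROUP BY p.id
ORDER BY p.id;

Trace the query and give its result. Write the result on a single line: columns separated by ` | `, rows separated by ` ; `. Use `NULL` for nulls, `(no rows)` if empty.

Join each transactions row to its accounts via account_id.
Group joined rows by accounts.id; compute MAX(m.amount) per group.
  1: ids {22} → MAX(m.amount)=-106
  2: ids {13} → MAX(m.amount)=187
  3: ids {8} → MAX(m.amount)=-96
  4: ids {7, 11, 23, 28} → MAX(m.amount)=286
  5: ids {14, 25} → MAX(m.amount)=281

Tokyo | -106 ; Jaipur | 187 ; Quito | -96 ; Tokyo | 286 ; Jaipur | 281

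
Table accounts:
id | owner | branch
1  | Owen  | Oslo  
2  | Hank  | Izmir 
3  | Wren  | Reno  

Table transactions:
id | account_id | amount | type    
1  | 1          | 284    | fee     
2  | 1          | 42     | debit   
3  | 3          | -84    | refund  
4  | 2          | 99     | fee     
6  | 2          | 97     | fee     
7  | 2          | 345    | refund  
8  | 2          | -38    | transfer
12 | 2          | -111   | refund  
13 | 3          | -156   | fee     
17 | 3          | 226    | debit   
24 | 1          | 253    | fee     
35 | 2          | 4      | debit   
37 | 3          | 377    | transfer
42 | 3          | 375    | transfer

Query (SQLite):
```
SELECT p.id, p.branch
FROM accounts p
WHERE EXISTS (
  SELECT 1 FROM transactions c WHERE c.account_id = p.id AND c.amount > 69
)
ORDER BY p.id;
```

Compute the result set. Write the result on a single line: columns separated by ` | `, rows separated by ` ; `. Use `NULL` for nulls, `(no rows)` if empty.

For each accounts row, check whether any transactions with matching account_id has amount > 69.
Keep rows where that is true.

1 | Oslo ; 2 | Izmir ; 3 | Reno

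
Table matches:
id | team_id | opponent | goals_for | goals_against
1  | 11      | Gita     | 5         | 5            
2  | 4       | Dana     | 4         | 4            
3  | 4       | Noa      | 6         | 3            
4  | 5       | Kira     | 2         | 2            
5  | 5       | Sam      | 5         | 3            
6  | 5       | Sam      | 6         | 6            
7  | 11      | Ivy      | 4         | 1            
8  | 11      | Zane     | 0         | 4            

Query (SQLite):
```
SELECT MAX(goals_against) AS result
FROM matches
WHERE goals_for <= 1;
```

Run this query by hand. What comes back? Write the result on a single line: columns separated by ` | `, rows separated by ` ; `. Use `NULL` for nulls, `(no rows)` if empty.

Rows where goals_for <= 1 → goals_against values: [4].
MAX of non-NULL values = 4.

4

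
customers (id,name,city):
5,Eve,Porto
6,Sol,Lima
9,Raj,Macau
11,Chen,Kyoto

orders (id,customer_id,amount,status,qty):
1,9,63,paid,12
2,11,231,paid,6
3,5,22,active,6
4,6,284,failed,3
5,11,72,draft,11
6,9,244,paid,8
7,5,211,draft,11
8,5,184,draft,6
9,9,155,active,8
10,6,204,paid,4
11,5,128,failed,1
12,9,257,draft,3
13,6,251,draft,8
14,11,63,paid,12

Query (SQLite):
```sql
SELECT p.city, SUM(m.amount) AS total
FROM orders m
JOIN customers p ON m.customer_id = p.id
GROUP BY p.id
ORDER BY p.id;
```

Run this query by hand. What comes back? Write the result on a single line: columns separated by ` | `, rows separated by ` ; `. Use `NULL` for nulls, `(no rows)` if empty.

Porto | 545 ; Lima | 739 ; Macau | 719 ; Kyoto | 366

Join each orders row to its customers via customer_id.
Group joined rows by customers.id; compute SUM(m.amount) per group.
  5: ids {3, 7, 8, 11} → SUM(m.amount)=545
  6: ids {4, 10, 13} → SUM(m.amount)=739
  9: ids {1, 6, 9, 12} → SUM(m.amount)=719
  11: ids {2, 5, 14} → SUM(m.amount)=366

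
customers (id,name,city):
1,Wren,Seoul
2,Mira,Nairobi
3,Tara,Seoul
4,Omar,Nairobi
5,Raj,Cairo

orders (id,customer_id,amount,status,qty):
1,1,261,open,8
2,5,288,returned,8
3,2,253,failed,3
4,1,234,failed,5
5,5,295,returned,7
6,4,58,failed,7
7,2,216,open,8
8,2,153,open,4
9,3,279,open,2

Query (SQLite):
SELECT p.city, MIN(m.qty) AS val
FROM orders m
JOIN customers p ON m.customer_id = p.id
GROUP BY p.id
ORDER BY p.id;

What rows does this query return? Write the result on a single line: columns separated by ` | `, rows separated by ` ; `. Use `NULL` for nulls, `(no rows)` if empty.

Seoul | 5 ; Nairobi | 3 ; Seoul | 2 ; Nairobi | 7 ; Cairo | 7

Join each orders row to its customers via customer_id.
Group joined rows by customers.id; compute MIN(m.qty) per group.
  1: ids {1, 4} → MIN(m.qty)=5
  2: ids {3, 7, 8} → MIN(m.qty)=3
  3: ids {9} → MIN(m.qty)=2
  4: ids {6} → MIN(m.qty)=7
  5: ids {2, 5} → MIN(m.qty)=7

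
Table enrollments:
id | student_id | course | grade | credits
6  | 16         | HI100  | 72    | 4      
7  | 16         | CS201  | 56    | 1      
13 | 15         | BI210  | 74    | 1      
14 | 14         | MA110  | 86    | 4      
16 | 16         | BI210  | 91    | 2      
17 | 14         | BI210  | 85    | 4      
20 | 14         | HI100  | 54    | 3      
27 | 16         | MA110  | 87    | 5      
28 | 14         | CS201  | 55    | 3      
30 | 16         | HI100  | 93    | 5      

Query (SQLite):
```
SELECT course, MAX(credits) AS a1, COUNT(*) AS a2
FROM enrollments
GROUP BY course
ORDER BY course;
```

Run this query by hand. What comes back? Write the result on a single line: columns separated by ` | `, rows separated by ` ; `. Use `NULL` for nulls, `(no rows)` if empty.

BI210 | 4 | 3 ; CS201 | 3 | 2 ; HI100 | 5 | 3 ; MA110 | 5 | 2

Group enrollments by course.
Per group compute: MAX(credits), COUNT(*).
  BI210: ids {13, 16, 17} → MAX(credits)=4, COUNT(*)=3
  CS201: ids {7, 28} → MAX(credits)=3, COUNT(*)=2
  HI100: ids {6, 20, 30} → MAX(credits)=5, COUNT(*)=3
  MA110: ids {14, 27} → MAX(credits)=5, COUNT(*)=2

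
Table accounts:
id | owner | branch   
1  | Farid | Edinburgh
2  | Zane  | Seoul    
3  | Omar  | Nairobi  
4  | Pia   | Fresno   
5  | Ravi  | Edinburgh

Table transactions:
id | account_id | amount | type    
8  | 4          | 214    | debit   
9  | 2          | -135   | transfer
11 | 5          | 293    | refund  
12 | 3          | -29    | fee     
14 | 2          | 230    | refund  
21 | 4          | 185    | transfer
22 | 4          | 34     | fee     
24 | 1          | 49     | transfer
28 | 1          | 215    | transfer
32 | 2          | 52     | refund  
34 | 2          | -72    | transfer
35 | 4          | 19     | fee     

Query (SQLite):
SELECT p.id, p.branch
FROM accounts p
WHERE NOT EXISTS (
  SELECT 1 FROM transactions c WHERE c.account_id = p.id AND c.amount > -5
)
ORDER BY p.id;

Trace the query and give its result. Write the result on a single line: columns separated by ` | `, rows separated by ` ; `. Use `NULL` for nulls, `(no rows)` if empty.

For each accounts row, check whether any transactions with matching account_id has amount > -5.
Keep rows where that is false.

3 | Nairobi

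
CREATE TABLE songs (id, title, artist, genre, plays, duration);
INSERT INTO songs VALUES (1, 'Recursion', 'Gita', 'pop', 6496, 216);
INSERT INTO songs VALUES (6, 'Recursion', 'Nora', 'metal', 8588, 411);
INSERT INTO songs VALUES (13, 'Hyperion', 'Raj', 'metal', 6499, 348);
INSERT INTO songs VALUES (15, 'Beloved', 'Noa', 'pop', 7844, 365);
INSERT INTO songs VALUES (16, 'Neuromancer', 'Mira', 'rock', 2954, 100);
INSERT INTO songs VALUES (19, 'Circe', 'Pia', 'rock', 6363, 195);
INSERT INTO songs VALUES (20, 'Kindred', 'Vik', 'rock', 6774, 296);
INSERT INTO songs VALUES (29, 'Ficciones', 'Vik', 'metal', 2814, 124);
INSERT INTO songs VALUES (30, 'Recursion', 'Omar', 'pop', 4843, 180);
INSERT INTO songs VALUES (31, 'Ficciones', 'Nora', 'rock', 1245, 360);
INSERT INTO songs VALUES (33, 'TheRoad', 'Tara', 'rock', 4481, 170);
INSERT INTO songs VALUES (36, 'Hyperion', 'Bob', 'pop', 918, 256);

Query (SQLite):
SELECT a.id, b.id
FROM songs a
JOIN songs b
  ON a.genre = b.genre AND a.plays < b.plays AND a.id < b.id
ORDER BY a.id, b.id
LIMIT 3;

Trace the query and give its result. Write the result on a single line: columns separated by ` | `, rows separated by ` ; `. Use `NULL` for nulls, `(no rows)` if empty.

Pairs (a,b) with same genre, a.plays < b.plays, a.id < b.id.
genre groups: metal:{6,13,29} pop:{1,15,30,36} rock:{16,19,20,31,33}
Ordered by (a.id, b.id); first 3.

1 | 15 ; 16 | 19 ; 16 | 20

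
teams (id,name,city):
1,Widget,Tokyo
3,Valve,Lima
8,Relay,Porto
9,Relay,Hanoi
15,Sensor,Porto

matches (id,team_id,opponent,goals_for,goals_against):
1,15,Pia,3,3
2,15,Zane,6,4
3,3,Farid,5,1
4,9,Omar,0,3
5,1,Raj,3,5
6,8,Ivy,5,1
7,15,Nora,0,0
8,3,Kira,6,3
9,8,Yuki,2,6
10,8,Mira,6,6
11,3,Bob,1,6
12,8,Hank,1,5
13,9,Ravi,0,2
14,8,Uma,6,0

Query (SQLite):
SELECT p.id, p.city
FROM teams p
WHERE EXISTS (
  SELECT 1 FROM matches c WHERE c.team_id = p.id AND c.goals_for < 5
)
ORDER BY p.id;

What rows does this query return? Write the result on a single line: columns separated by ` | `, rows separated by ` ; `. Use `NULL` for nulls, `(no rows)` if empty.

For each teams row, check whether any matches with matching team_id has goals_for < 5.
Keep rows where that is true.

1 | Tokyo ; 3 | Lima ; 8 | Porto ; 9 | Hanoi ; 15 | Porto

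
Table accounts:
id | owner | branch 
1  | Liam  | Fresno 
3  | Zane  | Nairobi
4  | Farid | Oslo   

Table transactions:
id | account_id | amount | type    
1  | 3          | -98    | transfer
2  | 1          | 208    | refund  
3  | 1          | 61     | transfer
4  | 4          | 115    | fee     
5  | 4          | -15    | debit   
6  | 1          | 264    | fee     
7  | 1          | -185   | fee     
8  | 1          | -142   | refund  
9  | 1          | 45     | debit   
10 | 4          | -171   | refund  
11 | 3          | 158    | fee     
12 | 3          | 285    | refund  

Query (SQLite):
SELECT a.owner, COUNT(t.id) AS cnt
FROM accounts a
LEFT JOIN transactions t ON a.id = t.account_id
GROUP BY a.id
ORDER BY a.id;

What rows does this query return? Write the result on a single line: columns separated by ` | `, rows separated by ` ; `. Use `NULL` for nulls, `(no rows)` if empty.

Liam | 6 ; Zane | 3 ; Farid | 3

LEFT JOIN keeps every accounts row; unmatched ones get NULL for transactions columns.
Group by accounts.id and compute COUNT(t.id). COUNT(col) of an all-NULL group is 0.
  1: ids {2, 3, 6, 7, 8, 9} → COUNT(t.id)=6
  3: ids {1, 11, 12} → COUNT(t.id)=3
  4: ids {4, 5, 10} → COUNT(t.id)=3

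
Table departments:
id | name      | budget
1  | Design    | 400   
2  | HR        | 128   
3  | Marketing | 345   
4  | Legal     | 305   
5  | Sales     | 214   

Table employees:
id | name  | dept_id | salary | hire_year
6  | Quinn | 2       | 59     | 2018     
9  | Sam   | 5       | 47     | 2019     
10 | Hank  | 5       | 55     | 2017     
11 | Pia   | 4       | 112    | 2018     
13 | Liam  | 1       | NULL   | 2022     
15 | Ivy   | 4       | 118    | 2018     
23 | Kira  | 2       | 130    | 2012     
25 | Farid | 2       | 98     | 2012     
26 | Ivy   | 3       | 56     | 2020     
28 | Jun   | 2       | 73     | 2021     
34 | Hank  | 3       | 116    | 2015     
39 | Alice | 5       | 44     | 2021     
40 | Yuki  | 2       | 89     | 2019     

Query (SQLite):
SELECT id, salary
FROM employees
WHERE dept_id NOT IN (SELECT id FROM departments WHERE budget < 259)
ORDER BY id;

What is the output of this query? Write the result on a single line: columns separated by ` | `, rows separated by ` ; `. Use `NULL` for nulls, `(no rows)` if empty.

Inner query: departments.id where budget < 259.
Outer: keep employees rows whose dept_id is not in that set.
Inner query → {2, 5}

11 | 112 ; 13 | NULL ; 15 | 118 ; 26 | 56 ; 34 | 116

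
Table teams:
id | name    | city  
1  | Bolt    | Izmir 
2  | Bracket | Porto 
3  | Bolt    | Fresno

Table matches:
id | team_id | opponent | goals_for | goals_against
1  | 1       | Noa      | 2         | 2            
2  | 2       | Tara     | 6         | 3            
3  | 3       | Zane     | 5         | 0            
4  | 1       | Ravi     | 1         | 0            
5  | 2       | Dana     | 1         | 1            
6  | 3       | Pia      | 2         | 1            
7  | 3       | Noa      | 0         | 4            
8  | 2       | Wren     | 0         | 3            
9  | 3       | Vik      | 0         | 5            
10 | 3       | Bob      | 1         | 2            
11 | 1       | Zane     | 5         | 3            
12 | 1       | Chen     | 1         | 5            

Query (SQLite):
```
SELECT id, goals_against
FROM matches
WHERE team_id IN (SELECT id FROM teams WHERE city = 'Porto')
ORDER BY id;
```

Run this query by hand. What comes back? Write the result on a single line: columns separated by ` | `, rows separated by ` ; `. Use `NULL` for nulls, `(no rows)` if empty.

2 | 3 ; 5 | 1 ; 8 | 3

Inner query: teams.id where city = 'Porto'.
Outer: keep matches rows whose team_id is in that set.
Inner query → {2}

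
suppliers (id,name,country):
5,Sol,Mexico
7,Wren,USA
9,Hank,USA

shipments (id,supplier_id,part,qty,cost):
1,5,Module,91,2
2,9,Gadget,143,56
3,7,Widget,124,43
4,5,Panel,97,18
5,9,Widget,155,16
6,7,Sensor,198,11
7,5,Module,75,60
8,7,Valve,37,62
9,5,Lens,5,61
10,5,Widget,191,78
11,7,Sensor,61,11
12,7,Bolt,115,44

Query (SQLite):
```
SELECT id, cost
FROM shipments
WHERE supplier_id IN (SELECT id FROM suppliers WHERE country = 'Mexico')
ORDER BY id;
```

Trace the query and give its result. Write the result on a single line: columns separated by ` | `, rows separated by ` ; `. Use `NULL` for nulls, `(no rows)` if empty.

Inner query: suppliers.id where country = 'Mexico'.
Outer: keep shipments rows whose supplier_id is in that set.
Inner query → {5}

1 | 2 ; 4 | 18 ; 7 | 60 ; 9 | 61 ; 10 | 78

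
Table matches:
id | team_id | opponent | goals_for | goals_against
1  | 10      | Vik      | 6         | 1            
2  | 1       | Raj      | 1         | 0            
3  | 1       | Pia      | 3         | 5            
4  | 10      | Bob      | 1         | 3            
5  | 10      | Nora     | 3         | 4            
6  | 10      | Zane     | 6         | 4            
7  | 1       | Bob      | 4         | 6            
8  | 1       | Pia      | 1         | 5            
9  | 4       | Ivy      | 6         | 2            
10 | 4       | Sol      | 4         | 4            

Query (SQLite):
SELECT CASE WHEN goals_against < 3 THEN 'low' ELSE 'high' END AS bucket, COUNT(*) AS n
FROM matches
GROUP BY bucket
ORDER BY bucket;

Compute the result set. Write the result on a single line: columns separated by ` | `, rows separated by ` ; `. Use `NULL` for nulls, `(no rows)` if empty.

high | 7 ; low | 3

Bucket rows by goals_against < 3 → 'low' else 'high'; count each bucket.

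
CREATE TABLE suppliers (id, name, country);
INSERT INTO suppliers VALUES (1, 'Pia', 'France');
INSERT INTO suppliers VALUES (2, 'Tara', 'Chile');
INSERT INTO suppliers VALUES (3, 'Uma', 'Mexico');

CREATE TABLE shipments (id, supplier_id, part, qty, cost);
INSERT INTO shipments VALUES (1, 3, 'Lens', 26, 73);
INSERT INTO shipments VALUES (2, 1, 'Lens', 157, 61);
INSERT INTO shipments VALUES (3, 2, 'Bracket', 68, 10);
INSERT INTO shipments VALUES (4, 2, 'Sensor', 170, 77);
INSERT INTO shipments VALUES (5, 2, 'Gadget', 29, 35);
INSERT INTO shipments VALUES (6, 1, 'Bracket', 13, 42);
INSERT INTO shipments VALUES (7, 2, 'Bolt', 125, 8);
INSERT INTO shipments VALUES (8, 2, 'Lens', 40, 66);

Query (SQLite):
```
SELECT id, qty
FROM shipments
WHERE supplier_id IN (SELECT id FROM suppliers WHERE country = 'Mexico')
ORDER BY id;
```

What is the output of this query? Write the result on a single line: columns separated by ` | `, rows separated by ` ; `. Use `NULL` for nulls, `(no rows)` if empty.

Inner query: suppliers.id where country = 'Mexico'.
Outer: keep shipments rows whose supplier_id is in that set.
Inner query → {3}

1 | 26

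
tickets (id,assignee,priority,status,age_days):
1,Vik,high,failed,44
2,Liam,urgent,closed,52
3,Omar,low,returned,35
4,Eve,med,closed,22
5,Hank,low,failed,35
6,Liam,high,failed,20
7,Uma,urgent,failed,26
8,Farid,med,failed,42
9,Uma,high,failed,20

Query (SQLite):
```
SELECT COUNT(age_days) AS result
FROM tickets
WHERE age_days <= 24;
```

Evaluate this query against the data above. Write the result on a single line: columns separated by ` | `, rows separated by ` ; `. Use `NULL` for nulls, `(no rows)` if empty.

3

Rows where age_days <= 24 → age_days values: [22, 20, 20].
COUNT(age_days) counts non-NULL values → 3.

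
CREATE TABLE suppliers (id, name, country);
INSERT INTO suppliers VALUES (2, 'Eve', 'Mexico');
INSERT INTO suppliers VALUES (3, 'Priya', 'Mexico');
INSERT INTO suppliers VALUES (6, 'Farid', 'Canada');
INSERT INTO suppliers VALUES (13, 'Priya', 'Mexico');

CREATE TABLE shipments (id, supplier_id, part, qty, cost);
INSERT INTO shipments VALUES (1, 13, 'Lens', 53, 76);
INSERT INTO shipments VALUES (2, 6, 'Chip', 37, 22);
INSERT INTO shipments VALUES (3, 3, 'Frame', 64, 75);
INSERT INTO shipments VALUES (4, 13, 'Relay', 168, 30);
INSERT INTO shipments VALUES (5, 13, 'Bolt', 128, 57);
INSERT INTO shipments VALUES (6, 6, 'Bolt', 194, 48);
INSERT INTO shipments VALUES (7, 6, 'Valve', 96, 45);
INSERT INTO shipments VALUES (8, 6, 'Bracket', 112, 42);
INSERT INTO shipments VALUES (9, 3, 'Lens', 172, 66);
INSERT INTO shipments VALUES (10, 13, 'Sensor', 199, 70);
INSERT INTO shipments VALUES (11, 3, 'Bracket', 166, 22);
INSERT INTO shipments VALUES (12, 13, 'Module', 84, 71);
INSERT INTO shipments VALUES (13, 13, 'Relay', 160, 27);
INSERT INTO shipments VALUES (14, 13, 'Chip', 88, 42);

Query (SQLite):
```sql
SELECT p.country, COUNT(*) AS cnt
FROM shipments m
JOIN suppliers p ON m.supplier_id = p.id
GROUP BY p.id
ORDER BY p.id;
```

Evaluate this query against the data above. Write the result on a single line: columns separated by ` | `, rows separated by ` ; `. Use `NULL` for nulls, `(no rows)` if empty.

Join each shipments row to its suppliers via supplier_id.
Group joined rows by suppliers.id; compute COUNT(*) per group.
  3: ids {3, 9, 11} → COUNT(*)=3
  6: ids {2, 6, 7, 8} → COUNT(*)=4
  13: ids {1, 4, 5, 10, 12, 13, 14} → COUNT(*)=7

Mexico | 3 ; Canada | 4 ; Mexico | 7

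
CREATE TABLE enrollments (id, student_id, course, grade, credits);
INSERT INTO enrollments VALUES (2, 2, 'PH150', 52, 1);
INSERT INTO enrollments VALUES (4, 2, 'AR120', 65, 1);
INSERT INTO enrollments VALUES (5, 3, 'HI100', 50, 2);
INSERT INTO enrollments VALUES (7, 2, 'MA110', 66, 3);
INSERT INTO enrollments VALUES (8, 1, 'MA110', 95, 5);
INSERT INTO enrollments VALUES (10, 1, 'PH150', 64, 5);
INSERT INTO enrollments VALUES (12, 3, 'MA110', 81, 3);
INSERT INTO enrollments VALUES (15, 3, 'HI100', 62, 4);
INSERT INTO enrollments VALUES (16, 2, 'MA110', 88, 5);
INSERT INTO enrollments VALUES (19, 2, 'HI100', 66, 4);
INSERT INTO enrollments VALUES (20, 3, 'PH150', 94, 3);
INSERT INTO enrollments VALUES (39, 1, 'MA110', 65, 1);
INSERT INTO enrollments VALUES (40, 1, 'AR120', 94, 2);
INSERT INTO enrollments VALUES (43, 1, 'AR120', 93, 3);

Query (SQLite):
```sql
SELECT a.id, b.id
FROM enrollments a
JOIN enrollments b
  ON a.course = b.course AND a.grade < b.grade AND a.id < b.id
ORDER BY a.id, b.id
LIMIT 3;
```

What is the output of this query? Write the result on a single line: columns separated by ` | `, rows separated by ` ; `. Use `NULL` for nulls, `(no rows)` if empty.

2 | 10 ; 2 | 20 ; 4 | 40

Pairs (a,b) with same course, a.grade < b.grade, a.id < b.id.
course groups: AR120:{4,40,43} HI100:{5,15,19} MA110:{7,8,12,16,39} PH150:{2,10,20}
Ordered by (a.id, b.id); first 3.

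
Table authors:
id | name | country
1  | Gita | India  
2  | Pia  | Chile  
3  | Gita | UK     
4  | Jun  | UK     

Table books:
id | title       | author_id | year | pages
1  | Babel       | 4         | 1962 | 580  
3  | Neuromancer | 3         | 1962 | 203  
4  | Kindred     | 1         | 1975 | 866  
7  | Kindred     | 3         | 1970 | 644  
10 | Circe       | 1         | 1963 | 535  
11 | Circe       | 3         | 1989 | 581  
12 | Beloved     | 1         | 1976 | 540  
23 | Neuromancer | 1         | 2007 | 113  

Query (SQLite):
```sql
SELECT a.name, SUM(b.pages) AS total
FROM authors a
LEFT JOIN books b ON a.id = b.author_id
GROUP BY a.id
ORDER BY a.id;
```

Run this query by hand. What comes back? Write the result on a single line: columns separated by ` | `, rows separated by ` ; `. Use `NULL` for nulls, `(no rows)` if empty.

Gita | 2054 ; Pia | NULL ; Gita | 1428 ; Jun | 580

LEFT JOIN keeps every authors row; unmatched ones get NULL for books columns.
Group by authors.id and compute SUM(b.pages). SUM over an all-NULL group is NULL.
  1: ids {4, 10, 12, 23} → SUM(b.pages)=2054
  2: ids {—} → SUM(b.pages)=NULL
  3: ids {3, 7, 11} → SUM(b.pages)=1428
  4: ids {1} → SUM(b.pages)=580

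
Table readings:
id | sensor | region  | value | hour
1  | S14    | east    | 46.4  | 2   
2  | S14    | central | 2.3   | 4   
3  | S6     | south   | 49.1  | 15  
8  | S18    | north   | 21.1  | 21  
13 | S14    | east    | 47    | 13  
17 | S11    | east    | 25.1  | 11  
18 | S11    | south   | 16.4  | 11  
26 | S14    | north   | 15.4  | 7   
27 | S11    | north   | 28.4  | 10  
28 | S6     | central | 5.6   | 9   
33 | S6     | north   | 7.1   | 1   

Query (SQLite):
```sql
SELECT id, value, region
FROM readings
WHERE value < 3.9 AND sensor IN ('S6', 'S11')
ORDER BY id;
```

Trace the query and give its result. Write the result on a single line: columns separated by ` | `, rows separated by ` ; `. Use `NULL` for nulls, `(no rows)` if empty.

value < 3.9: ids {2}
sensor IN ('S6', 'S11'): ids {3, 17, 18, 27, 28, 33}
Combine with AND.

(no rows)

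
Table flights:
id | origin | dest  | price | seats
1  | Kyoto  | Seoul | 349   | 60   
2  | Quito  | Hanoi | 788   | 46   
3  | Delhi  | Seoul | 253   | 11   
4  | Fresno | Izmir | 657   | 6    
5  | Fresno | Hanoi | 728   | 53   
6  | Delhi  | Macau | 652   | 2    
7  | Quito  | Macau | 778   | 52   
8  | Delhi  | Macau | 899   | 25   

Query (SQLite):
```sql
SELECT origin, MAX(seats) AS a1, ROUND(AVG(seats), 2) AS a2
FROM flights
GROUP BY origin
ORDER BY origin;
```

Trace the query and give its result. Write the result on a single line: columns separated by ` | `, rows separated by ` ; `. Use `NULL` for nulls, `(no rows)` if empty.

Delhi | 25 | 12.67 ; Fresno | 53 | 29.5 ; Kyoto | 60 | 60 ; Quito | 52 | 49

Group flights by origin.
Per group compute: MAX(seats), ROUND(AVG(seats), 2).
  Delhi: ids {3, 6, 8} → MAX(seats)=25, ROUND(AVG(seats), 2)=12.67
  Fresno: ids {4, 5} → MAX(seats)=53, ROUND(AVG(seats), 2)=29.5
  Kyoto: ids {1} → MAX(seats)=60, ROUND(AVG(seats), 2)=60
  Quito: ids {2, 7} → MAX(seats)=52, ROUND(AVG(seats), 2)=49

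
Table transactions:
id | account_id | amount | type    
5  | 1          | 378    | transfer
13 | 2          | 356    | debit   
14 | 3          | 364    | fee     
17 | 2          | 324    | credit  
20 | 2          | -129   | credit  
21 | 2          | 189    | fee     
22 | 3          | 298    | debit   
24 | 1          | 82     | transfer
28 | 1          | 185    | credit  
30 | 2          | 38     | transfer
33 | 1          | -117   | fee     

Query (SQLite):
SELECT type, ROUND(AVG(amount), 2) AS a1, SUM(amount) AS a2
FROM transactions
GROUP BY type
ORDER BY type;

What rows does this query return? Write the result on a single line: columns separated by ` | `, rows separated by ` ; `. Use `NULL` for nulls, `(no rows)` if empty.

credit | 126.67 | 380 ; debit | 327 | 654 ; fee | 145.33 | 436 ; transfer | 166 | 498

Group transactions by type.
Per group compute: ROUND(AVG(amount), 2), SUM(amount).
  credit: ids {17, 20, 28} → ROUND(AVG(amount), 2)=126.67, SUM(amount)=380
  debit: ids {13, 22} → ROUND(AVG(amount), 2)=327, SUM(amount)=654
  fee: ids {14, 21, 33} → ROUND(AVG(amount), 2)=145.33, SUM(amount)=436
  transfer: ids {5, 24, 30} → ROUND(AVG(amount), 2)=166, SUM(amount)=498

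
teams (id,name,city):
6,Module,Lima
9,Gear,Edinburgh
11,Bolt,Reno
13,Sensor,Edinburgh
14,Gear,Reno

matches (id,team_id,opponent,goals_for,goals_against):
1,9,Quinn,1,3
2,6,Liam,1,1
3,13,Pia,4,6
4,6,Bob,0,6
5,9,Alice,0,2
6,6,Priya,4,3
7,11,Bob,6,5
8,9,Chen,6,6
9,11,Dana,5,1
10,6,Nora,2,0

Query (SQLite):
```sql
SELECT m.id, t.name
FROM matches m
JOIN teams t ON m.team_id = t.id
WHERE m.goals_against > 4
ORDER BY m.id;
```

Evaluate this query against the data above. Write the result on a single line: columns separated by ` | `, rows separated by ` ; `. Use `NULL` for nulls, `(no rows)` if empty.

Each matches row matches the teams row where team_id = teams.id.
Then keep rows with m.goals_against > 4.

3 | Sensor ; 4 | Module ; 7 | Bolt ; 8 | Gear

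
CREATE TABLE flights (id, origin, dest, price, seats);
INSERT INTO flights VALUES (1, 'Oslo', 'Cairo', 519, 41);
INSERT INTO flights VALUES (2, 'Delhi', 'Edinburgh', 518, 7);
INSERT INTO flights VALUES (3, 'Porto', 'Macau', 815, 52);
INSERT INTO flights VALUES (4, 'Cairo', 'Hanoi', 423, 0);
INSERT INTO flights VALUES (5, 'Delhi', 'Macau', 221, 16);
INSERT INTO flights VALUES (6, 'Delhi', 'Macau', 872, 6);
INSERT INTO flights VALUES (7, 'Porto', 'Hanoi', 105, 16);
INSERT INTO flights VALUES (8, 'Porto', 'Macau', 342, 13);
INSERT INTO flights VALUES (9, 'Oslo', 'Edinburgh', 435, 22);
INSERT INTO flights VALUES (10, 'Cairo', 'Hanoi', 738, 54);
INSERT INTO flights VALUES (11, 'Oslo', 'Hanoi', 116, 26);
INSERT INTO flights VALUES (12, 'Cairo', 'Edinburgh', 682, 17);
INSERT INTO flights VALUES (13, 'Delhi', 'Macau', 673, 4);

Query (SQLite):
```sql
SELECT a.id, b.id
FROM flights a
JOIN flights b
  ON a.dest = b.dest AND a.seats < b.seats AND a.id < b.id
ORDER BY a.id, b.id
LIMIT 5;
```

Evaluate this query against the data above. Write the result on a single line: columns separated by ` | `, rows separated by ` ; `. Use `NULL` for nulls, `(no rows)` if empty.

Pairs (a,b) with same dest, a.seats < b.seats, a.id < b.id.
dest groups: Cairo:{1} Edinburgh:{2,9,12} Hanoi:{4,7,10,11} Macau:{3,5,6,8,13}
Ordered by (a.id, b.id); first 5.

2 | 9 ; 2 | 12 ; 4 | 7 ; 4 | 10 ; 4 | 11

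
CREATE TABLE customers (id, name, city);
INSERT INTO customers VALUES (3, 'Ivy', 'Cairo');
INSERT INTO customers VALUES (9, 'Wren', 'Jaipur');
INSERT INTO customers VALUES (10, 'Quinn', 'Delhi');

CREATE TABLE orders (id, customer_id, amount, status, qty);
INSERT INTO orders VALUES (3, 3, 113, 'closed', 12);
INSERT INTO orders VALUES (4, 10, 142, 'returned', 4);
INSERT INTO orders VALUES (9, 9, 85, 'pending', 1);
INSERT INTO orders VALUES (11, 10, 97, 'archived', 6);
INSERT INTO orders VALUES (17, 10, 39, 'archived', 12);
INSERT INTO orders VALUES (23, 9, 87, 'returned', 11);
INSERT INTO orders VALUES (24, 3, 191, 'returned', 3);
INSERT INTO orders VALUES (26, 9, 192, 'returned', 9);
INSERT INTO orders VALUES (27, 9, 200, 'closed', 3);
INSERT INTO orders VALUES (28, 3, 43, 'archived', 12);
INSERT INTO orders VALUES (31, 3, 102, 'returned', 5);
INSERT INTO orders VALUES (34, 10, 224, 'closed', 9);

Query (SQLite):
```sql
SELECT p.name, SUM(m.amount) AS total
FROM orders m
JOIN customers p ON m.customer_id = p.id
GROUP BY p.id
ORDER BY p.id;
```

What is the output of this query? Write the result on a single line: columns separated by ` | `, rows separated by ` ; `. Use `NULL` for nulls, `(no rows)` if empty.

Ivy | 449 ; Wren | 564 ; Quinn | 502

Join each orders row to its customers via customer_id.
Group joined rows by customers.id; compute SUM(m.amount) per group.
  3: ids {3, 24, 28, 31} → SUM(m.amount)=449
  9: ids {9, 23, 26, 27} → SUM(m.amount)=564
  10: ids {4, 11, 17, 34} → SUM(m.amount)=502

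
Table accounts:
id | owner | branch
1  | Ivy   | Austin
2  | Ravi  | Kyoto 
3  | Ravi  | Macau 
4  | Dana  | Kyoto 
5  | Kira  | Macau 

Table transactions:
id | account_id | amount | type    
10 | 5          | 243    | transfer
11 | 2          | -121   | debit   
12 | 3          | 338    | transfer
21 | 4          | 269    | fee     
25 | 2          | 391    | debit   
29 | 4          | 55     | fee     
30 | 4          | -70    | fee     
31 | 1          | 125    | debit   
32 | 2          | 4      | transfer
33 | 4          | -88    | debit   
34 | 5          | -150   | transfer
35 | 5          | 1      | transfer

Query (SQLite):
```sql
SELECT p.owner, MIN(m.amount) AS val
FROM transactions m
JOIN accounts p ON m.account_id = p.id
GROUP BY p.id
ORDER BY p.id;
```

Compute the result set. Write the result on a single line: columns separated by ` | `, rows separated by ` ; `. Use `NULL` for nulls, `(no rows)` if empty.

Join each transactions row to its accounts via account_id.
Group joined rows by accounts.id; compute MIN(m.amount) per group.
  1: ids {31} → MIN(m.amount)=125
  2: ids {11, 25, 32} → MIN(m.amount)=-121
  3: ids {12} → MIN(m.amount)=338
  4: ids {21, 29, 30, 33} → MIN(m.amount)=-88
  5: ids {10, 34, 35} → MIN(m.amount)=-150

Ivy | 125 ; Ravi | -121 ; Ravi | 338 ; Dana | -88 ; Kira | -150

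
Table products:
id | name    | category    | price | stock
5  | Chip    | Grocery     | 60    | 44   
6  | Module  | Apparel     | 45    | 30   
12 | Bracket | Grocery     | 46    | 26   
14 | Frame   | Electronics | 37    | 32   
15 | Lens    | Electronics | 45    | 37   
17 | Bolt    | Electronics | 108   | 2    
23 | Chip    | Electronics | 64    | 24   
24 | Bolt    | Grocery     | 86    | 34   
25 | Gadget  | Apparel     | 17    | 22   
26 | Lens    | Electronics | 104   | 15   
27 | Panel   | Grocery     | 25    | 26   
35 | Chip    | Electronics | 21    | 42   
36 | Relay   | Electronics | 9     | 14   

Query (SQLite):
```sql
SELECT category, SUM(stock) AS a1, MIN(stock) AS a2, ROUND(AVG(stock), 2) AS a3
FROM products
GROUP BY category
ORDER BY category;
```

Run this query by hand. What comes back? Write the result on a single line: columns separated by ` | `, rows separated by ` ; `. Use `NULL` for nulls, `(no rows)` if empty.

Group products by category.
Per group compute: SUM(stock), MIN(stock), ROUND(AVG(stock), 2).
  Apparel: ids {6, 25} → SUM(stock)=52, MIN(stock)=22, ROUND(AVG(stock), 2)=26
  Electronics: ids {14, 15, 17, 23, 26, 35, 36} → SUM(stock)=166, MIN(stock)=2, ROUND(AVG(stock), 2)=23.71
  Grocery: ids {5, 12, 24, 27} → SUM(stock)=130, MIN(stock)=26, ROUND(AVG(stock), 2)=32.5

Apparel | 52 | 22 | 26 ; Electronics | 166 | 2 | 23.71 ; Grocery | 130 | 26 | 32.5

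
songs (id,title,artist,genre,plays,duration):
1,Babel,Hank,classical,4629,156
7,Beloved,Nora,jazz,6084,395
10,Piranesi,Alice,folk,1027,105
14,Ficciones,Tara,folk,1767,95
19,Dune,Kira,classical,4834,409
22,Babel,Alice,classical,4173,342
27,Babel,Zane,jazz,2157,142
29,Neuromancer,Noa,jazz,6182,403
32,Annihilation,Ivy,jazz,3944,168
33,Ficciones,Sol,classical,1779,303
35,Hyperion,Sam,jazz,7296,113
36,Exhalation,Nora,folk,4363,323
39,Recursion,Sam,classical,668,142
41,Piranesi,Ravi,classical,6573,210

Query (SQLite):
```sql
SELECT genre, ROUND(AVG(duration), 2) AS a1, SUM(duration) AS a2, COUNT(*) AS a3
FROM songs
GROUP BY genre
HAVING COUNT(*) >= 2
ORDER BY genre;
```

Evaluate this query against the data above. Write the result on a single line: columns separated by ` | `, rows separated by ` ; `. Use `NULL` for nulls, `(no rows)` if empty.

classical | 260.33 | 1562 | 6 ; folk | 174.33 | 523 | 3 ; jazz | 244.2 | 1221 | 5

Group songs by genre.
Per group compute: ROUND(AVG(duration), 2), SUM(duration), COUNT(*).
HAVING: drop groups with fewer than 2 rows.
  classical: ids {1, 19, 22, 33, 39, 41} → ROUND(AVG(duration), 2)=260.33, SUM(duration)=1562, COUNT(*)=6
  folk: ids {10, 14, 36} → ROUND(AVG(duration), 2)=174.33, SUM(duration)=523, COUNT(*)=3
  jazz: ids {7, 27, 29, 32, 35} → ROUND(AVG(duration), 2)=244.2, SUM(duration)=1221, COUNT(*)=5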